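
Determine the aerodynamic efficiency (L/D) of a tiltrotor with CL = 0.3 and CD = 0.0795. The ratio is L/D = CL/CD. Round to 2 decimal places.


Step 1: L/D = CL / CD = 0.3 / 0.0795
Step 2: L/D = 3.77

3.77


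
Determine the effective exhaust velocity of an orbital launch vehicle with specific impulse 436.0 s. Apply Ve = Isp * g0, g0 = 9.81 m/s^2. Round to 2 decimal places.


Step 1: Ve = Isp * g0 = 436.0 * 9.81
Step 2: Ve = 4277.16 m/s

4277.16


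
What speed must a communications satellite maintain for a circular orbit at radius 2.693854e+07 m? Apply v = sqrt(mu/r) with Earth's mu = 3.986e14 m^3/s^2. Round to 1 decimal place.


Step 1: mu / r = 3.986e14 / 2.693854e+07 = 14796644.5101
Step 2: v = sqrt(14796644.5101) = 3846.6 m/s

3846.6


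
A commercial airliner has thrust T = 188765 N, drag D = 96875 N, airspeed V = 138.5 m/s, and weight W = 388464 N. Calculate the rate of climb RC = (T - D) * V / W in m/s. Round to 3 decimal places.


Step 1: Excess thrust = T - D = 188765 - 96875 = 91890 N
Step 2: Excess power = 91890 * 138.5 = 12726765.0 W
Step 3: RC = 12726765.0 / 388464 = 32.762 m/s

32.762


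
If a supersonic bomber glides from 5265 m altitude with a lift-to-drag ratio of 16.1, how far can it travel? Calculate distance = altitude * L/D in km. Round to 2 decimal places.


Step 1: Glide distance = altitude * L/D = 5265 * 16.1 = 84766.5 m
Step 2: Convert to km: 84766.5 / 1000 = 84.77 km

84.77


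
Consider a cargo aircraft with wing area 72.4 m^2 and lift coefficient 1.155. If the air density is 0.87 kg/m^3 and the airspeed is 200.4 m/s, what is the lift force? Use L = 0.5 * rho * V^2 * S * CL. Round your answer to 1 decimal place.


Step 1: Calculate dynamic pressure q = 0.5 * 0.87 * 200.4^2 = 0.5 * 0.87 * 40160.16 = 17469.6696 Pa
Step 2: Multiply by wing area and lift coefficient: L = 17469.6696 * 72.4 * 1.155
Step 3: L = 1264804.079 * 1.155 = 1460848.7 N

1460848.7


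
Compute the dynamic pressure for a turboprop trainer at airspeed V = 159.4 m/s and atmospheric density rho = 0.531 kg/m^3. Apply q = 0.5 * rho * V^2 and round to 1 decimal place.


Step 1: V^2 = 159.4^2 = 25408.36
Step 2: q = 0.5 * 0.531 * 25408.36
Step 3: q = 6745.9 Pa

6745.9


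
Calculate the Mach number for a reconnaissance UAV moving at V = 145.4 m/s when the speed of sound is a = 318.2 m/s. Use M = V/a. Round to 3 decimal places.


Step 1: M = V / a = 145.4 / 318.2
Step 2: M = 0.457

0.457


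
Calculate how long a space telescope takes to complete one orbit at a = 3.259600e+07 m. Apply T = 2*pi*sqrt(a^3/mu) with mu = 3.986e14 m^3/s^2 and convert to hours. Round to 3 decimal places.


Step 1: a^3 / mu = 3.463322e+22 / 3.986e14 = 8.688717e+07
Step 2: sqrt(8.688717e+07) = 9321.3286 s
Step 3: T = 2*pi * 9321.3286 = 58567.63 s
Step 4: T in hours = 58567.63 / 3600 = 16.269 hours

16.269


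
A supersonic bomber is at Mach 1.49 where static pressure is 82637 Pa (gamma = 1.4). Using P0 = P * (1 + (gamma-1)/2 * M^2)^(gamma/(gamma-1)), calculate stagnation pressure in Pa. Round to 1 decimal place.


Step 1: (gamma-1)/2 * M^2 = 0.2 * 2.2201 = 0.44402
Step 2: 1 + 0.44402 = 1.44402
Step 3: Exponent gamma/(gamma-1) = 3.5
Step 4: P0 = 82637 * 1.44402^3.5 = 299006.6 Pa

299006.6


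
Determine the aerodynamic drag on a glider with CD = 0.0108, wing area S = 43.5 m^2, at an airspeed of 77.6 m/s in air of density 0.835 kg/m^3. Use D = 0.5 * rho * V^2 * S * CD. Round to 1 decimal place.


Step 1: Dynamic pressure q = 0.5 * 0.835 * 77.6^2 = 2514.0848 Pa
Step 2: Drag D = q * S * CD = 2514.0848 * 43.5 * 0.0108
Step 3: D = 1181.1 N

1181.1


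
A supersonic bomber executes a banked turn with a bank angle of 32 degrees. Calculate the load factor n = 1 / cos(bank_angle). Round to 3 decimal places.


Step 1: Convert 32 degrees to radians = 0.558505
Step 2: cos(32 deg) = 0.848048
Step 3: n = 1 / 0.848048 = 1.179

1.179


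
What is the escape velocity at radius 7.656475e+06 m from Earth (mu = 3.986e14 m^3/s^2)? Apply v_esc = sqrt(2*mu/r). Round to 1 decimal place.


Step 1: 2*mu/r = 2 * 3.986e14 / 7.656475e+06 = 104121021.7496
Step 2: v_esc = sqrt(104121021.7496) = 10204.0 m/s

10204.0


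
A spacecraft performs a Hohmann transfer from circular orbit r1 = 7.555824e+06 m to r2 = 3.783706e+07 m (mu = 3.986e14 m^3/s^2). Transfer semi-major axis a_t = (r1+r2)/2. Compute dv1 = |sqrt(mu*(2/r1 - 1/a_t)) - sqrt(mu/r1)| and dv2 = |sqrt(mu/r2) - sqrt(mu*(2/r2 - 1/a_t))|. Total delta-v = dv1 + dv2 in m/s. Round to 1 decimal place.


Step 1: Transfer semi-major axis a_t = (7.555824e+06 + 3.783706e+07) / 2 = 2.269644e+07 m
Step 2: v1 (circular at r1) = sqrt(mu/r1) = 7263.2 m/s
Step 3: v_t1 = sqrt(mu*(2/r1 - 1/a_t)) = 9377.94 m/s
Step 4: dv1 = |9377.94 - 7263.2| = 2114.75 m/s
Step 5: v2 (circular at r2) = 3245.71 m/s, v_t2 = 1872.72 m/s
Step 6: dv2 = |3245.71 - 1872.72| = 1373.0 m/s
Step 7: Total delta-v = 2114.75 + 1373.0 = 3487.7 m/s

3487.7


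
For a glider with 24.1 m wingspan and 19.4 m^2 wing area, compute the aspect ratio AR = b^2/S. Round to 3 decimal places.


Step 1: b^2 = 24.1^2 = 580.81
Step 2: AR = 580.81 / 19.4 = 29.939

29.939


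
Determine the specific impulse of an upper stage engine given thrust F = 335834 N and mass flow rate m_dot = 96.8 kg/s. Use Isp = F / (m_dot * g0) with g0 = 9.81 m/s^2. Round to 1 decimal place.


Step 1: m_dot * g0 = 96.8 * 9.81 = 949.61
Step 2: Isp = 335834 / 949.61 = 353.7 s

353.7


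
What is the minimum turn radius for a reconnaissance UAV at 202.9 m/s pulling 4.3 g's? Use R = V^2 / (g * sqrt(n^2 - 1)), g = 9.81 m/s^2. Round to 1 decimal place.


Step 1: V^2 = 202.9^2 = 41168.41
Step 2: n^2 - 1 = 4.3^2 - 1 = 17.49
Step 3: sqrt(17.49) = 4.182105
Step 4: R = 41168.41 / (9.81 * 4.182105) = 1003.5 m

1003.5


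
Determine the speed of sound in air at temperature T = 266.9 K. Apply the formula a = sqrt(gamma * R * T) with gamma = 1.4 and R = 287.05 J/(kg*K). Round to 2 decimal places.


Step 1: gamma * R * T = 1.4 * 287.05 * 266.9 = 107259.103
Step 2: a = sqrt(107259.103) = 327.50 m/s

327.50


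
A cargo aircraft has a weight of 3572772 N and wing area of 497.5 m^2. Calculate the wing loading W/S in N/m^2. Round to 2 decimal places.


Step 1: Wing loading = W / S = 3572772 / 497.5
Step 2: Wing loading = 7181.45 N/m^2

7181.45


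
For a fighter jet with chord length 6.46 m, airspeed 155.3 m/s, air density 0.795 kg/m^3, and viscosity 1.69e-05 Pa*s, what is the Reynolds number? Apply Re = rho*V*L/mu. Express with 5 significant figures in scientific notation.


Step 1: Numerator = rho * V * L = 0.795 * 155.3 * 6.46 = 797.57421
Step 2: Re = 797.57421 / 1.69e-05
Step 3: Re = 4.7194e+07

4.7194e+07


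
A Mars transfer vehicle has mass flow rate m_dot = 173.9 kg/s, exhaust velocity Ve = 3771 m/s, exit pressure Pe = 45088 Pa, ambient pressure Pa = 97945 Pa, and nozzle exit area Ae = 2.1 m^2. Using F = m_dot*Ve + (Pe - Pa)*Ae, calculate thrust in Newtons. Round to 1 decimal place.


Step 1: Momentum thrust = m_dot * Ve = 173.9 * 3771 = 655776.9 N
Step 2: Pressure thrust = (Pe - Pa) * Ae = (45088 - 97945) * 2.1 = -110999.7 N
Step 3: Total thrust F = 655776.9 + -110999.7 = 544777.2 N

544777.2


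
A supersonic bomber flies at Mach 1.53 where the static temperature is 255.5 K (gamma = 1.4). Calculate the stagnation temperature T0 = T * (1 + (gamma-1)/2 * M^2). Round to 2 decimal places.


Step 1: (gamma-1)/2 = 0.2
Step 2: M^2 = 2.3409
Step 3: 1 + 0.2 * 2.3409 = 1.46818
Step 4: T0 = 255.5 * 1.46818 = 375.12 K

375.12


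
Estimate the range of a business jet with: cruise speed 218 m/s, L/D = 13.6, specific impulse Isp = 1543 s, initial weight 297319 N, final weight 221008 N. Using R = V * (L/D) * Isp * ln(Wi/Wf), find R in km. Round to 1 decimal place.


Step 1: Coefficient = V * (L/D) * Isp = 218 * 13.6 * 1543 = 4574686.4 m
Step 2: Wi/Wf = 297319 / 221008 = 1.345286
Step 3: ln(1.345286) = 0.296607
Step 4: R = 4574686.4 * 0.296607 = 1356882.8 m = 1356.9 km

1356.9


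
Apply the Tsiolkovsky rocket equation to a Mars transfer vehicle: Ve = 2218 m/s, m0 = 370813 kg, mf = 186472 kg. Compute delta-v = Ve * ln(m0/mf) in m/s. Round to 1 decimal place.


Step 1: Mass ratio m0/mf = 370813 / 186472 = 1.988572
Step 2: ln(1.988572) = 0.687417
Step 3: delta-v = 2218 * 0.687417 = 1524.7 m/s

1524.7


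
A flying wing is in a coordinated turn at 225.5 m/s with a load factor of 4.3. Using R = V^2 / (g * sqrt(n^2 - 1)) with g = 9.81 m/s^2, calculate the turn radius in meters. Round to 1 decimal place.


Step 1: V^2 = 225.5^2 = 50850.25
Step 2: n^2 - 1 = 4.3^2 - 1 = 17.49
Step 3: sqrt(17.49) = 4.182105
Step 4: R = 50850.25 / (9.81 * 4.182105) = 1239.5 m

1239.5


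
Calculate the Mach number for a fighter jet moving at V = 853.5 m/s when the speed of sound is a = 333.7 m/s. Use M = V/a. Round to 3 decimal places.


Step 1: M = V / a = 853.5 / 333.7
Step 2: M = 2.558

2.558


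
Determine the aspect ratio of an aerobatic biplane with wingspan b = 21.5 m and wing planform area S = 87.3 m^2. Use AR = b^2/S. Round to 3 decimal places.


Step 1: b^2 = 21.5^2 = 462.25
Step 2: AR = 462.25 / 87.3 = 5.295

5.295


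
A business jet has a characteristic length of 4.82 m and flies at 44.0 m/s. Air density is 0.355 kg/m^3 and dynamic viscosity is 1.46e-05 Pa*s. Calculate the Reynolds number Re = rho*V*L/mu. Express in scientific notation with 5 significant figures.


Step 1: Numerator = rho * V * L = 0.355 * 44.0 * 4.82 = 75.2884
Step 2: Re = 75.2884 / 1.46e-05
Step 3: Re = 5.1567e+06

5.1567e+06


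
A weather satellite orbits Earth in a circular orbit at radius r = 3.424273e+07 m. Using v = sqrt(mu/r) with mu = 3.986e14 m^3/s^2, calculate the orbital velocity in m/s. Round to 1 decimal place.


Step 1: mu / r = 3.986e14 / 3.424273e+07 = 11640427.0337
Step 2: v = sqrt(11640427.0337) = 3411.8 m/s

3411.8


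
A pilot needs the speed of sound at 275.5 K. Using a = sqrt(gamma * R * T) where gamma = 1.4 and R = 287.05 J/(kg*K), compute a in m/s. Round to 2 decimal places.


Step 1: gamma * R * T = 1.4 * 287.05 * 275.5 = 110715.185
Step 2: a = sqrt(110715.185) = 332.74 m/s

332.74


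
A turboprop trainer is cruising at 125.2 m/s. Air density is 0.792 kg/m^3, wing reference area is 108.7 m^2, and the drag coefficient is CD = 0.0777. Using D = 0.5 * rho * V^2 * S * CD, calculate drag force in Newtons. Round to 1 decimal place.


Step 1: Dynamic pressure q = 0.5 * 0.792 * 125.2^2 = 6207.3158 Pa
Step 2: Drag D = q * S * CD = 6207.3158 * 108.7 * 0.0777
Step 3: D = 52426.9 N

52426.9


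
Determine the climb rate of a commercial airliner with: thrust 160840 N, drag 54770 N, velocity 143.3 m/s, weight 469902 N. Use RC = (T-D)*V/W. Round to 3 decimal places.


Step 1: Excess thrust = T - D = 160840 - 54770 = 106070 N
Step 2: Excess power = 106070 * 143.3 = 15199831.0 W
Step 3: RC = 15199831.0 / 469902 = 32.347 m/s

32.347


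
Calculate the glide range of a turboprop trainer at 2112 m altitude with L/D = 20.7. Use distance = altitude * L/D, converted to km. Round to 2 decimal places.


Step 1: Glide distance = altitude * L/D = 2112 * 20.7 = 43718.4 m
Step 2: Convert to km: 43718.4 / 1000 = 43.72 km

43.72


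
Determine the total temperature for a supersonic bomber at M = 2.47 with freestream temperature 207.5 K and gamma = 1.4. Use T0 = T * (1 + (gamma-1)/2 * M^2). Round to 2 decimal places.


Step 1: (gamma-1)/2 = 0.2
Step 2: M^2 = 6.1009
Step 3: 1 + 0.2 * 6.1009 = 2.22018
Step 4: T0 = 207.5 * 2.22018 = 460.69 K

460.69


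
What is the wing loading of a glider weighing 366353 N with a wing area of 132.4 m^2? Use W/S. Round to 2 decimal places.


Step 1: Wing loading = W / S = 366353 / 132.4
Step 2: Wing loading = 2767.02 N/m^2

2767.02


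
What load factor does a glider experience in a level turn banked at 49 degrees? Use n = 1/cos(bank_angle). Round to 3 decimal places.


Step 1: Convert 49 degrees to radians = 0.855211
Step 2: cos(49 deg) = 0.656059
Step 3: n = 1 / 0.656059 = 1.524

1.524


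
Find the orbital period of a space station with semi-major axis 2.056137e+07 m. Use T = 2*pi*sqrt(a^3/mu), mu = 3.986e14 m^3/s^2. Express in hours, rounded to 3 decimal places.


Step 1: a^3 / mu = 8.692729e+21 / 3.986e14 = 2.180815e+07
Step 2: sqrt(2.180815e+07) = 4669.9198 s
Step 3: T = 2*pi * 4669.9198 = 29341.97 s
Step 4: T in hours = 29341.97 / 3600 = 8.151 hours

8.151


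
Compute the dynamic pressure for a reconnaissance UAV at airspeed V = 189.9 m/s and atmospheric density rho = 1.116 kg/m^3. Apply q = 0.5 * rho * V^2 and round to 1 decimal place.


Step 1: V^2 = 189.9^2 = 36062.01
Step 2: q = 0.5 * 1.116 * 36062.01
Step 3: q = 20122.6 Pa

20122.6


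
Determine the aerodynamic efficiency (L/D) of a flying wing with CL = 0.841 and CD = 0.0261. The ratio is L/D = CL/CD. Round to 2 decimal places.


Step 1: L/D = CL / CD = 0.841 / 0.0261
Step 2: L/D = 32.22

32.22


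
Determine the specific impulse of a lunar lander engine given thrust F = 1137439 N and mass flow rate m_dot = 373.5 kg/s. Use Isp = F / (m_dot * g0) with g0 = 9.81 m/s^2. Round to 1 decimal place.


Step 1: m_dot * g0 = 373.5 * 9.81 = 3664.04
Step 2: Isp = 1137439 / 3664.04 = 310.4 s

310.4


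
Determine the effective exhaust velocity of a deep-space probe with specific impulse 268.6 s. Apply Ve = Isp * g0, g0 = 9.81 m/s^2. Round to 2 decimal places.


Step 1: Ve = Isp * g0 = 268.6 * 9.81
Step 2: Ve = 2634.97 m/s

2634.97


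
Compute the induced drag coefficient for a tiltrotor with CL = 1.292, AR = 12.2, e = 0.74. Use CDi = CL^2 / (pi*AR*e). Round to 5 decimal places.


Step 1: CL^2 = 1.292^2 = 1.669264
Step 2: pi * AR * e = 3.14159 * 12.2 * 0.74 = 28.362298
Step 3: CDi = 1.669264 / 28.362298 = 0.05886

0.05886


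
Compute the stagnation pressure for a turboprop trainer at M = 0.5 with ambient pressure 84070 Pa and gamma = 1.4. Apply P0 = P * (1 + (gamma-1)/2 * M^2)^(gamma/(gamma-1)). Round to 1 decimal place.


Step 1: (gamma-1)/2 * M^2 = 0.2 * 0.25 = 0.05
Step 2: 1 + 0.05 = 1.05
Step 3: Exponent gamma/(gamma-1) = 3.5
Step 4: P0 = 84070 * 1.05^3.5 = 99724.9 Pa

99724.9


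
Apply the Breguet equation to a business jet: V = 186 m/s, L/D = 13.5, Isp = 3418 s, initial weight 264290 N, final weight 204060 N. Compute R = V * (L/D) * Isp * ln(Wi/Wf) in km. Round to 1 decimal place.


Step 1: Coefficient = V * (L/D) * Isp = 186 * 13.5 * 3418 = 8582598.0 m
Step 2: Wi/Wf = 264290 / 204060 = 1.295158
Step 3: ln(1.295158) = 0.258633
Step 4: R = 8582598.0 * 0.258633 = 2219742.4 m = 2219.7 km

2219.7


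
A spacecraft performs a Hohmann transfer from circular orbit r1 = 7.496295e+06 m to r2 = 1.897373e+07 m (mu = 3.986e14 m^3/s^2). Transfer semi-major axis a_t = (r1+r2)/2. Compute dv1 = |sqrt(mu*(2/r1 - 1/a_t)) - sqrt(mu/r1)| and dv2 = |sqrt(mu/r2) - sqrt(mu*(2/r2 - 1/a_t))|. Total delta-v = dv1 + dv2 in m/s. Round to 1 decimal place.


Step 1: Transfer semi-major axis a_t = (7.496295e+06 + 1.897373e+07) / 2 = 1.323501e+07 m
Step 2: v1 (circular at r1) = sqrt(mu/r1) = 7291.98 m/s
Step 3: v_t1 = sqrt(mu*(2/r1 - 1/a_t)) = 8730.91 m/s
Step 4: dv1 = |8730.91 - 7291.98| = 1438.93 m/s
Step 5: v2 (circular at r2) = 4583.45 m/s, v_t2 = 3449.48 m/s
Step 6: dv2 = |4583.45 - 3449.48| = 1133.97 m/s
Step 7: Total delta-v = 1438.93 + 1133.97 = 2572.9 m/s

2572.9


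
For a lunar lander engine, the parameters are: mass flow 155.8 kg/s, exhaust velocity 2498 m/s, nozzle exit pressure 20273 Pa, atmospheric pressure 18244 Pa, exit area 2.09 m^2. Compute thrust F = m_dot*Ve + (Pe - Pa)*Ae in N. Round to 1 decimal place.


Step 1: Momentum thrust = m_dot * Ve = 155.8 * 2498 = 389188.4 N
Step 2: Pressure thrust = (Pe - Pa) * Ae = (20273 - 18244) * 2.09 = 4240.61 N
Step 3: Total thrust F = 389188.4 + 4240.61 = 393429.0 N

393429.0


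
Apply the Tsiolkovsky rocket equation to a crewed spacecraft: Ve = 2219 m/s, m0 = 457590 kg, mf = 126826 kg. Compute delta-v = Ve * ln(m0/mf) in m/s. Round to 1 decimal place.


Step 1: Mass ratio m0/mf = 457590 / 126826 = 3.608014
Step 2: ln(3.608014) = 1.283158
Step 3: delta-v = 2219 * 1.283158 = 2847.3 m/s

2847.3


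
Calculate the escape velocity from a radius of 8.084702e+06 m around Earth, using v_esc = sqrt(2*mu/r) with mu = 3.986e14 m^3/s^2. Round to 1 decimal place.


Step 1: 2*mu/r = 2 * 3.986e14 / 8.084702e+06 = 98605984.4877
Step 2: v_esc = sqrt(98605984.4877) = 9930.1 m/s

9930.1


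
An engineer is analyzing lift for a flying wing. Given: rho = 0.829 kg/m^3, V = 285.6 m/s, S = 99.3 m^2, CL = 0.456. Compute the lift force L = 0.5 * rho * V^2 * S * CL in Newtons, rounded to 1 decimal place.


Step 1: Calculate dynamic pressure q = 0.5 * 0.829 * 285.6^2 = 0.5 * 0.829 * 81567.36 = 33809.6707 Pa
Step 2: Multiply by wing area and lift coefficient: L = 33809.6707 * 99.3 * 0.456
Step 3: L = 3357300.3025 * 0.456 = 1530928.9 N

1530928.9


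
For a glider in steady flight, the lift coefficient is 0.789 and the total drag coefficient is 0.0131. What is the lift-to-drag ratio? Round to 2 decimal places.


Step 1: L/D = CL / CD = 0.789 / 0.0131
Step 2: L/D = 60.23

60.23


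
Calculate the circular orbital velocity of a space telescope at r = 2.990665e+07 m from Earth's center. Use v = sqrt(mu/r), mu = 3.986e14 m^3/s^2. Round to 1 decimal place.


Step 1: mu / r = 3.986e14 / 2.990665e+07 = 13328139.3937
Step 2: v = sqrt(13328139.3937) = 3650.8 m/s

3650.8


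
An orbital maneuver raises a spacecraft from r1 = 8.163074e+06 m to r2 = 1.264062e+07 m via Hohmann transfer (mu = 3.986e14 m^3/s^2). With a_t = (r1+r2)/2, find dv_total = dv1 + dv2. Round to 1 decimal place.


Step 1: Transfer semi-major axis a_t = (8.163074e+06 + 1.264062e+07) / 2 = 1.040185e+07 m
Step 2: v1 (circular at r1) = sqrt(mu/r1) = 6987.82 m/s
Step 3: v_t1 = sqrt(mu*(2/r1 - 1/a_t)) = 7703.19 m/s
Step 4: dv1 = |7703.19 - 6987.82| = 715.37 m/s
Step 5: v2 (circular at r2) = 5615.45 m/s, v_t2 = 4974.58 m/s
Step 6: dv2 = |5615.45 - 4974.58| = 640.87 m/s
Step 7: Total delta-v = 715.37 + 640.87 = 1356.2 m/s

1356.2


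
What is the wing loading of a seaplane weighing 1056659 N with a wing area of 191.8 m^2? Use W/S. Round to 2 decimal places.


Step 1: Wing loading = W / S = 1056659 / 191.8
Step 2: Wing loading = 5509.17 N/m^2

5509.17


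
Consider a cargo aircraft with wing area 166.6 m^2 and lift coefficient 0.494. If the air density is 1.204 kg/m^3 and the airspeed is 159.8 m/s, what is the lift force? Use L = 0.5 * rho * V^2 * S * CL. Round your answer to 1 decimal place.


Step 1: Calculate dynamic pressure q = 0.5 * 1.204 * 159.8^2 = 0.5 * 1.204 * 25536.04 = 15372.6961 Pa
Step 2: Multiply by wing area and lift coefficient: L = 15372.6961 * 166.6 * 0.494
Step 3: L = 2561091.1669 * 0.494 = 1265179.0 N

1265179.0


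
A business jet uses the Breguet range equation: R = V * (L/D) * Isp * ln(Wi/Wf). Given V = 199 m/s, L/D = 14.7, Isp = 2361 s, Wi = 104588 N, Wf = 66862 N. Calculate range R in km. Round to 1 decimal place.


Step 1: Coefficient = V * (L/D) * Isp = 199 * 14.7 * 2361 = 6906633.3 m
Step 2: Wi/Wf = 104588 / 66862 = 1.564237
Step 3: ln(1.564237) = 0.447398
Step 4: R = 6906633.3 * 0.447398 = 3090014.1 m = 3090.0 km

3090.0


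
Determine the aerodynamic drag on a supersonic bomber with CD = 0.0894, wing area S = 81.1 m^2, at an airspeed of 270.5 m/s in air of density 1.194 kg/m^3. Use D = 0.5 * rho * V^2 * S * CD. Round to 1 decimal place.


Step 1: Dynamic pressure q = 0.5 * 1.194 * 270.5^2 = 43682.6393 Pa
Step 2: Drag D = q * S * CD = 43682.6393 * 81.1 * 0.0894
Step 3: D = 316714.0 N

316714.0


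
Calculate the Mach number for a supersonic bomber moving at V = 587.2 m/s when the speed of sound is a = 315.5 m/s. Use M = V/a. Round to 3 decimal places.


Step 1: M = V / a = 587.2 / 315.5
Step 2: M = 1.861

1.861


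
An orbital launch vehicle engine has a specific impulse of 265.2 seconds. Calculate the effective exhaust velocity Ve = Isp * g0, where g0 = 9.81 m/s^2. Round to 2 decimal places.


Step 1: Ve = Isp * g0 = 265.2 * 9.81
Step 2: Ve = 2601.61 m/s

2601.61


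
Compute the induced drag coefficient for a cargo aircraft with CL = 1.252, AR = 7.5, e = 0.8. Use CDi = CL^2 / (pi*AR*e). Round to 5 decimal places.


Step 1: CL^2 = 1.252^2 = 1.567504
Step 2: pi * AR * e = 3.14159 * 7.5 * 0.8 = 18.849556
Step 3: CDi = 1.567504 / 18.849556 = 0.08316

0.08316


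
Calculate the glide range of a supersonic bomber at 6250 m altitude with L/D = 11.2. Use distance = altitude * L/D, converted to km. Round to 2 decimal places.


Step 1: Glide distance = altitude * L/D = 6250 * 11.2 = 70000.0 m
Step 2: Convert to km: 70000.0 / 1000 = 70.00 km

70.00


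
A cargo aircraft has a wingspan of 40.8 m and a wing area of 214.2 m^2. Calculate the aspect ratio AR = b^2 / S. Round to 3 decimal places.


Step 1: b^2 = 40.8^2 = 1664.64
Step 2: AR = 1664.64 / 214.2 = 7.771

7.771


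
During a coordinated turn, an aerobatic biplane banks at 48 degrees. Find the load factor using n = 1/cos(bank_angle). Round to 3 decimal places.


Step 1: Convert 48 degrees to radians = 0.837758
Step 2: cos(48 deg) = 0.669131
Step 3: n = 1 / 0.669131 = 1.494

1.494


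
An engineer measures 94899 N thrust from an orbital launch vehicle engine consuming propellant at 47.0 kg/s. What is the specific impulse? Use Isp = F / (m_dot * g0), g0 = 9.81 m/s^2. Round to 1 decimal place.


Step 1: m_dot * g0 = 47.0 * 9.81 = 461.07
Step 2: Isp = 94899 / 461.07 = 205.8 s

205.8


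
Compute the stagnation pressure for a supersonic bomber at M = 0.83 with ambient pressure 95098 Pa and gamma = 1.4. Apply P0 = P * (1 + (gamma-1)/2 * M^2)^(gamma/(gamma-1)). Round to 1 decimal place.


Step 1: (gamma-1)/2 * M^2 = 0.2 * 0.6889 = 0.13778
Step 2: 1 + 0.13778 = 1.13778
Step 3: Exponent gamma/(gamma-1) = 3.5
Step 4: P0 = 95098 * 1.13778^3.5 = 149408.5 Pa

149408.5


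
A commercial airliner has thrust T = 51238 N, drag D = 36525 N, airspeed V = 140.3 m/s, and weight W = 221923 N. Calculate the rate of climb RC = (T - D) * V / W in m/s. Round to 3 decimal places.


Step 1: Excess thrust = T - D = 51238 - 36525 = 14713 N
Step 2: Excess power = 14713 * 140.3 = 2064233.9 W
Step 3: RC = 2064233.9 / 221923 = 9.302 m/s

9.302


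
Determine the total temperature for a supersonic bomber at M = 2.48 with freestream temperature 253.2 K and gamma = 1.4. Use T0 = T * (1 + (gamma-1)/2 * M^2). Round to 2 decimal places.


Step 1: (gamma-1)/2 = 0.2
Step 2: M^2 = 6.1504
Step 3: 1 + 0.2 * 6.1504 = 2.23008
Step 4: T0 = 253.2 * 2.23008 = 564.66 K

564.66


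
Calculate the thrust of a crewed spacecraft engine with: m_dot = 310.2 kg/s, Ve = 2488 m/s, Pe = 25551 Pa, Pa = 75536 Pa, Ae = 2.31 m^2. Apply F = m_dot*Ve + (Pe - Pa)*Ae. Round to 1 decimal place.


Step 1: Momentum thrust = m_dot * Ve = 310.2 * 2488 = 771777.6 N
Step 2: Pressure thrust = (Pe - Pa) * Ae = (25551 - 75536) * 2.31 = -115465.35 N
Step 3: Total thrust F = 771777.6 + -115465.35 = 656312.3 N

656312.3


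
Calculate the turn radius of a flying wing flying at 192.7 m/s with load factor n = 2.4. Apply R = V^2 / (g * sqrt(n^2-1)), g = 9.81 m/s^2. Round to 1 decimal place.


Step 1: V^2 = 192.7^2 = 37133.29
Step 2: n^2 - 1 = 2.4^2 - 1 = 4.76
Step 3: sqrt(4.76) = 2.181742
Step 4: R = 37133.29 / (9.81 * 2.181742) = 1735.0 m

1735.0


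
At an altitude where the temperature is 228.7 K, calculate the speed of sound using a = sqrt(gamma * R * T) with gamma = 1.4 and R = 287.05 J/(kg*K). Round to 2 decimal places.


Step 1: gamma * R * T = 1.4 * 287.05 * 228.7 = 91907.669
Step 2: a = sqrt(91907.669) = 303.16 m/s

303.16


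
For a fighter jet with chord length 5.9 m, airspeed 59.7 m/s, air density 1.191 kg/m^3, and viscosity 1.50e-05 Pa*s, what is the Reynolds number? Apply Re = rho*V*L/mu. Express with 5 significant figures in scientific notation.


Step 1: Numerator = rho * V * L = 1.191 * 59.7 * 5.9 = 419.50593
Step 2: Re = 419.50593 / 1.50e-05
Step 3: Re = 2.7967e+07

2.7967e+07


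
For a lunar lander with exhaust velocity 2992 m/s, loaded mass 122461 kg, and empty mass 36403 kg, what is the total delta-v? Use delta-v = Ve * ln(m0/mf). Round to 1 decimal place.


Step 1: Mass ratio m0/mf = 122461 / 36403 = 3.364036
Step 2: ln(3.364036) = 1.213141
Step 3: delta-v = 2992 * 1.213141 = 3629.7 m/s

3629.7


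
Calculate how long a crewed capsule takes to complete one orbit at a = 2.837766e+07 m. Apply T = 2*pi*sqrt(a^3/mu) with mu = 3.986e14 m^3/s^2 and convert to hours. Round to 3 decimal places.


Step 1: a^3 / mu = 2.285229e+22 / 3.986e14 = 5.733139e+07
Step 2: sqrt(5.733139e+07) = 7571.7493 s
Step 3: T = 2*pi * 7571.7493 = 47574.7 s
Step 4: T in hours = 47574.7 / 3600 = 13.215 hours

13.215


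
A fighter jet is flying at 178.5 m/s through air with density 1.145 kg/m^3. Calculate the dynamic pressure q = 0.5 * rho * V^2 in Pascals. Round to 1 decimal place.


Step 1: V^2 = 178.5^2 = 31862.25
Step 2: q = 0.5 * 1.145 * 31862.25
Step 3: q = 18241.1 Pa

18241.1


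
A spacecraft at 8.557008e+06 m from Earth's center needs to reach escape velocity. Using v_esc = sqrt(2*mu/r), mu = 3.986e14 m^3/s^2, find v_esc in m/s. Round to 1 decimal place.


Step 1: 2*mu/r = 2 * 3.986e14 / 8.557008e+06 = 93163404.7789
Step 2: v_esc = sqrt(93163404.7789) = 9652.1 m/s

9652.1


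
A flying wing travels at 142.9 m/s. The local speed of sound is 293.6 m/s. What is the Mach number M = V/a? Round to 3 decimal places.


Step 1: M = V / a = 142.9 / 293.6
Step 2: M = 0.487

0.487


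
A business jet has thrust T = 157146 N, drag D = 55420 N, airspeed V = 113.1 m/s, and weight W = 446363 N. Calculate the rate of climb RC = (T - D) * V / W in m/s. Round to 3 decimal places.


Step 1: Excess thrust = T - D = 157146 - 55420 = 101726 N
Step 2: Excess power = 101726 * 113.1 = 11505210.6 W
Step 3: RC = 11505210.6 / 446363 = 25.775 m/s

25.775


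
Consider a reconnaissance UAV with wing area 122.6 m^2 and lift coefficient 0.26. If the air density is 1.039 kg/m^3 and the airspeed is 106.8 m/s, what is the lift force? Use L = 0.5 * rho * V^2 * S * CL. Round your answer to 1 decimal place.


Step 1: Calculate dynamic pressure q = 0.5 * 1.039 * 106.8^2 = 0.5 * 1.039 * 11406.24 = 5925.5417 Pa
Step 2: Multiply by wing area and lift coefficient: L = 5925.5417 * 122.6 * 0.26
Step 3: L = 726471.41 * 0.26 = 188882.6 N

188882.6


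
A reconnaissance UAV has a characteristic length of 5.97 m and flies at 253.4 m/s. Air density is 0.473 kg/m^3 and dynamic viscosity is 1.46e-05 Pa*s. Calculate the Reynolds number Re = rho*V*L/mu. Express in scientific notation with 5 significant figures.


Step 1: Numerator = rho * V * L = 0.473 * 253.4 * 5.97 = 715.553454
Step 2: Re = 715.553454 / 1.46e-05
Step 3: Re = 4.9011e+07

4.9011e+07


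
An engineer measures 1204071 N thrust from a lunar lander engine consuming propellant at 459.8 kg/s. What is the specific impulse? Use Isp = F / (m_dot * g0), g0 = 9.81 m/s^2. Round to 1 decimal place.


Step 1: m_dot * g0 = 459.8 * 9.81 = 4510.64
Step 2: Isp = 1204071 / 4510.64 = 266.9 s

266.9


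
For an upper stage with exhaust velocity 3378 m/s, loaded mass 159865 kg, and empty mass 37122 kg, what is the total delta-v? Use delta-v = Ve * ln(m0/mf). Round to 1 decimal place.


Step 1: Mass ratio m0/mf = 159865 / 37122 = 4.306476
Step 2: ln(4.306476) = 1.46012
Step 3: delta-v = 3378 * 1.46012 = 4932.3 m/s

4932.3


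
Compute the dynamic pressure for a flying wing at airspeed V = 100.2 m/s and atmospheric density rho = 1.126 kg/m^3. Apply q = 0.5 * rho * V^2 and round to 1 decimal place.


Step 1: V^2 = 100.2^2 = 10040.04
Step 2: q = 0.5 * 1.126 * 10040.04
Step 3: q = 5652.5 Pa

5652.5


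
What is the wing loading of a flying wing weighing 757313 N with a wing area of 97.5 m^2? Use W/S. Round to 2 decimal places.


Step 1: Wing loading = W / S = 757313 / 97.5
Step 2: Wing loading = 7767.31 N/m^2

7767.31


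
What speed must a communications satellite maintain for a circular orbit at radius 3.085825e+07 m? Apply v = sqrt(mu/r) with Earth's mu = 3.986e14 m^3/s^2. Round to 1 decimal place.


Step 1: mu / r = 3.986e14 / 3.085825e+07 = 12917129.1308
Step 2: v = sqrt(12917129.1308) = 3594.0 m/s

3594.0


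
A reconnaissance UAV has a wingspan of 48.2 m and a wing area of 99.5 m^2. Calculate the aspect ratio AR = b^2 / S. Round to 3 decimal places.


Step 1: b^2 = 48.2^2 = 2323.24
Step 2: AR = 2323.24 / 99.5 = 23.349

23.349


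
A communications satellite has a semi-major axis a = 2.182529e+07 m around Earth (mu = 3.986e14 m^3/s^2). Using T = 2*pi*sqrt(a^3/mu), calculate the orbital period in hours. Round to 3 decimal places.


Step 1: a^3 / mu = 1.039633e+22 / 3.986e14 = 2.608211e+07
Step 2: sqrt(2.608211e+07) = 5107.065 s
Step 3: T = 2*pi * 5107.065 = 32088.64 s
Step 4: T in hours = 32088.64 / 3600 = 8.914 hours

8.914


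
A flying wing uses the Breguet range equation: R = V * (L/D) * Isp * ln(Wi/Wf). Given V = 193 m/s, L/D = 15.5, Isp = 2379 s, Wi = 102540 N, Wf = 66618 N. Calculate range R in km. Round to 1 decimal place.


Step 1: Coefficient = V * (L/D) * Isp = 193 * 15.5 * 2379 = 7116778.5 m
Step 2: Wi/Wf = 102540 / 66618 = 1.539224
Step 3: ln(1.539224) = 0.431278
Step 4: R = 7116778.5 * 0.431278 = 3069311.1 m = 3069.3 km

3069.3


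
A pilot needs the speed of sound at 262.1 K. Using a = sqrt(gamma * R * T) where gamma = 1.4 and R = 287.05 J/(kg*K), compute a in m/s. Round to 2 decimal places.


Step 1: gamma * R * T = 1.4 * 287.05 * 262.1 = 105330.127
Step 2: a = sqrt(105330.127) = 324.55 m/s

324.55


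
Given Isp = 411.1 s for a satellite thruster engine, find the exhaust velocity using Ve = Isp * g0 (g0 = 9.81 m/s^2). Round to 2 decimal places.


Step 1: Ve = Isp * g0 = 411.1 * 9.81
Step 2: Ve = 4032.89 m/s

4032.89


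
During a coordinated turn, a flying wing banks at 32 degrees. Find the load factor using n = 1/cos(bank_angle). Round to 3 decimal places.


Step 1: Convert 32 degrees to radians = 0.558505
Step 2: cos(32 deg) = 0.848048
Step 3: n = 1 / 0.848048 = 1.179

1.179


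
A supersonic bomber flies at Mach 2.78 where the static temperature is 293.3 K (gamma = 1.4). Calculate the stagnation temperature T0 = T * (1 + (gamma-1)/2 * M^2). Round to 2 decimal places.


Step 1: (gamma-1)/2 = 0.2
Step 2: M^2 = 7.7284
Step 3: 1 + 0.2 * 7.7284 = 2.54568
Step 4: T0 = 293.3 * 2.54568 = 746.65 K

746.65


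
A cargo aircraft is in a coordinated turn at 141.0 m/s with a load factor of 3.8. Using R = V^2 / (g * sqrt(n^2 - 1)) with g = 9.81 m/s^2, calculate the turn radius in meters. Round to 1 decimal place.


Step 1: V^2 = 141.0^2 = 19881.0
Step 2: n^2 - 1 = 3.8^2 - 1 = 13.44
Step 3: sqrt(13.44) = 3.666061
Step 4: R = 19881.0 / (9.81 * 3.666061) = 552.8 m

552.8


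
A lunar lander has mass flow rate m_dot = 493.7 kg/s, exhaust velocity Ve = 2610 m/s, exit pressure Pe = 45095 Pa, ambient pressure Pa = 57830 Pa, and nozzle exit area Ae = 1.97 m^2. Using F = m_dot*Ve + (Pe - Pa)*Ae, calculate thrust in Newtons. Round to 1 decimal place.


Step 1: Momentum thrust = m_dot * Ve = 493.7 * 2610 = 1288557.0 N
Step 2: Pressure thrust = (Pe - Pa) * Ae = (45095 - 57830) * 1.97 = -25087.95 N
Step 3: Total thrust F = 1288557.0 + -25087.95 = 1263469.1 N

1263469.1


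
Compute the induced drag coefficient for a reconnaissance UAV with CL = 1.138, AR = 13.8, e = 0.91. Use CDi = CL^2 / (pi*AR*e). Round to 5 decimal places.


Step 1: CL^2 = 1.138^2 = 1.295044
Step 2: pi * AR * e = 3.14159 * 13.8 * 0.91 = 39.452121
Step 3: CDi = 1.295044 / 39.452121 = 0.03283

0.03283


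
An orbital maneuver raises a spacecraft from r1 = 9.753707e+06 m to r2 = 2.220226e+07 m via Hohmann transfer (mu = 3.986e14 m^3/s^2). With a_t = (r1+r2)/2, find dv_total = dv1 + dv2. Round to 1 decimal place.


Step 1: Transfer semi-major axis a_t = (9.753707e+06 + 2.220226e+07) / 2 = 1.597798e+07 m
Step 2: v1 (circular at r1) = sqrt(mu/r1) = 6392.69 m/s
Step 3: v_t1 = sqrt(mu*(2/r1 - 1/a_t)) = 7535.66 m/s
Step 4: dv1 = |7535.66 - 6392.69| = 1142.97 m/s
Step 5: v2 (circular at r2) = 4237.11 m/s, v_t2 = 3310.5 m/s
Step 6: dv2 = |4237.11 - 3310.5| = 926.61 m/s
Step 7: Total delta-v = 1142.97 + 926.61 = 2069.6 m/s

2069.6


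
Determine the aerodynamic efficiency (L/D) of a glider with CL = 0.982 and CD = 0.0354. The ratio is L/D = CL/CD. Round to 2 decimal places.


Step 1: L/D = CL / CD = 0.982 / 0.0354
Step 2: L/D = 27.74

27.74


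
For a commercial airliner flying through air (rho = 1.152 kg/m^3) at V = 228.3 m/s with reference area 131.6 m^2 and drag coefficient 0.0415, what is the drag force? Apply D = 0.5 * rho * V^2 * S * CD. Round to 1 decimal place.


Step 1: Dynamic pressure q = 0.5 * 1.152 * 228.3^2 = 30021.6326 Pa
Step 2: Drag D = q * S * CD = 30021.6326 * 131.6 * 0.0415
Step 3: D = 163960.1 N

163960.1


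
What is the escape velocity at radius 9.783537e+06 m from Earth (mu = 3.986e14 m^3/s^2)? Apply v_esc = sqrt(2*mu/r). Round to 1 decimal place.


Step 1: 2*mu/r = 2 * 3.986e14 / 9.783537e+06 = 81483823.284
Step 2: v_esc = sqrt(81483823.284) = 9026.8 m/s

9026.8


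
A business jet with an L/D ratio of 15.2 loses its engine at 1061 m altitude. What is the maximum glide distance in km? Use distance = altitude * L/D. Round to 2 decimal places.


Step 1: Glide distance = altitude * L/D = 1061 * 15.2 = 16127.2 m
Step 2: Convert to km: 16127.2 / 1000 = 16.13 km

16.13


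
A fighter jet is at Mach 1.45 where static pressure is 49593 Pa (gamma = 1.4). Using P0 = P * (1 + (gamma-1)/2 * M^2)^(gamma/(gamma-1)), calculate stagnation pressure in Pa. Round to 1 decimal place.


Step 1: (gamma-1)/2 * M^2 = 0.2 * 2.1025 = 0.4205
Step 2: 1 + 0.4205 = 1.4205
Step 3: Exponent gamma/(gamma-1) = 3.5
Step 4: P0 = 49593 * 1.4205^3.5 = 169420.0 Pa

169420.0


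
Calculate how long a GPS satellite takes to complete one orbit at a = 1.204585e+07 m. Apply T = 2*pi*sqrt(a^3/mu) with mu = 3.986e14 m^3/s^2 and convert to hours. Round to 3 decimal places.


Step 1: a^3 / mu = 1.747883e+21 / 3.986e14 = 4.385055e+06
Step 2: sqrt(4.385055e+06) = 2094.0523 s
Step 3: T = 2*pi * 2094.0523 = 13157.32 s
Step 4: T in hours = 13157.32 / 3600 = 3.655 hours

3.655


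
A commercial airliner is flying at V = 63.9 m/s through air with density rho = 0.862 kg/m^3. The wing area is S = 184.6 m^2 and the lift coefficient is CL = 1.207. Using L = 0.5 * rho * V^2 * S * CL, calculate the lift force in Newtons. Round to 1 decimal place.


Step 1: Calculate dynamic pressure q = 0.5 * 0.862 * 63.9^2 = 0.5 * 0.862 * 4083.21 = 1759.8635 Pa
Step 2: Multiply by wing area and lift coefficient: L = 1759.8635 * 184.6 * 1.207
Step 3: L = 324870.8039 * 1.207 = 392119.1 N

392119.1


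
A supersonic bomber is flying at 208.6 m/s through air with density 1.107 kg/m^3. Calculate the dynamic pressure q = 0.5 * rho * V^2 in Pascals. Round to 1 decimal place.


Step 1: V^2 = 208.6^2 = 43513.96
Step 2: q = 0.5 * 1.107 * 43513.96
Step 3: q = 24085.0 Pa

24085.0


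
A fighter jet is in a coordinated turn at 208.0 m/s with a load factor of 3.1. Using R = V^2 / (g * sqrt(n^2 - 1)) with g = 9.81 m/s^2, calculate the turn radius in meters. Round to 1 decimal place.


Step 1: V^2 = 208.0^2 = 43264.0
Step 2: n^2 - 1 = 3.1^2 - 1 = 8.61
Step 3: sqrt(8.61) = 2.93428
Step 4: R = 43264.0 / (9.81 * 2.93428) = 1503.0 m

1503.0


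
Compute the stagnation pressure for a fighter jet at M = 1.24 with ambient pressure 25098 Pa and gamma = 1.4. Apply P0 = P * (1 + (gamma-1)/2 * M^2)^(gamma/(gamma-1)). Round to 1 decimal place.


Step 1: (gamma-1)/2 * M^2 = 0.2 * 1.5376 = 0.30752
Step 2: 1 + 0.30752 = 1.30752
Step 3: Exponent gamma/(gamma-1) = 3.5
Step 4: P0 = 25098 * 1.30752^3.5 = 64151.7 Pa

64151.7


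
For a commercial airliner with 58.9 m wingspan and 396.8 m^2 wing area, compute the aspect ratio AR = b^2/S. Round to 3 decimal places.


Step 1: b^2 = 58.9^2 = 3469.21
Step 2: AR = 3469.21 / 396.8 = 8.743

8.743


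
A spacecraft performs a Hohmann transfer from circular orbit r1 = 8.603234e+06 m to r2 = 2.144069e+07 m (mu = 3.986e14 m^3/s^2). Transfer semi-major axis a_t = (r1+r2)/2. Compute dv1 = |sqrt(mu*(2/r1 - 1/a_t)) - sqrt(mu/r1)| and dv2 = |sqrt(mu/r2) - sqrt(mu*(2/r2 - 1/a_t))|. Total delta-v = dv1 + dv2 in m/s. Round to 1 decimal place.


Step 1: Transfer semi-major axis a_t = (8.603234e+06 + 2.144069e+07) / 2 = 1.502196e+07 m
Step 2: v1 (circular at r1) = sqrt(mu/r1) = 6806.72 m/s
Step 3: v_t1 = sqrt(mu*(2/r1 - 1/a_t)) = 8131.93 m/s
Step 4: dv1 = |8131.93 - 6806.72| = 1325.22 m/s
Step 5: v2 (circular at r2) = 4311.71 m/s, v_t2 = 3263.0 m/s
Step 6: dv2 = |4311.71 - 3263.0| = 1048.71 m/s
Step 7: Total delta-v = 1325.22 + 1048.71 = 2373.9 m/s

2373.9


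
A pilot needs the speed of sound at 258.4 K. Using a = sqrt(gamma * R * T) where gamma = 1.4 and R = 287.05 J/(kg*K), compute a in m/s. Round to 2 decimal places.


Step 1: gamma * R * T = 1.4 * 287.05 * 258.4 = 103843.208
Step 2: a = sqrt(103843.208) = 322.25 m/s

322.25


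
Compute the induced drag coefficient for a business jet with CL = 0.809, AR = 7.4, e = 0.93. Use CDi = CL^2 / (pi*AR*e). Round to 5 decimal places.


Step 1: CL^2 = 0.809^2 = 0.654481
Step 2: pi * AR * e = 3.14159 * 7.4 * 0.93 = 21.620441
Step 3: CDi = 0.654481 / 21.620441 = 0.03027

0.03027


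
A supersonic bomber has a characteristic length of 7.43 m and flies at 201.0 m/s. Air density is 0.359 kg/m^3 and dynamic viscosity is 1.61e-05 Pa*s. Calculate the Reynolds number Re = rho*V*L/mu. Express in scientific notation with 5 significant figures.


Step 1: Numerator = rho * V * L = 0.359 * 201.0 * 7.43 = 536.14137
Step 2: Re = 536.14137 / 1.61e-05
Step 3: Re = 3.3301e+07

3.3301e+07


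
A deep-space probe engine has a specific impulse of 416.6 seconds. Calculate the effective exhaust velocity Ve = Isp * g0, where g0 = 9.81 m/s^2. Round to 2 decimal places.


Step 1: Ve = Isp * g0 = 416.6 * 9.81
Step 2: Ve = 4086.85 m/s

4086.85


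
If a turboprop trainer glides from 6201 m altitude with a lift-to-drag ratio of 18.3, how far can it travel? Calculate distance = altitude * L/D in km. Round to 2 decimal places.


Step 1: Glide distance = altitude * L/D = 6201 * 18.3 = 113478.3 m
Step 2: Convert to km: 113478.3 / 1000 = 113.48 km

113.48


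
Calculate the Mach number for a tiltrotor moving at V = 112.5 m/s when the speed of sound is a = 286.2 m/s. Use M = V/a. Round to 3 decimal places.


Step 1: M = V / a = 112.5 / 286.2
Step 2: M = 0.393

0.393


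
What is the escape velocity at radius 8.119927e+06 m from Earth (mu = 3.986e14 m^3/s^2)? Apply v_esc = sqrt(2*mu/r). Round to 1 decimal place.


Step 1: 2*mu/r = 2 * 3.986e14 / 8.119927e+06 = 98178222.5382
Step 2: v_esc = sqrt(98178222.5382) = 9908.5 m/s

9908.5


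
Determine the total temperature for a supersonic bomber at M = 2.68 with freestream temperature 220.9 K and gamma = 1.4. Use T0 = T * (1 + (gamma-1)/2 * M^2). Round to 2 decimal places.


Step 1: (gamma-1)/2 = 0.2
Step 2: M^2 = 7.1824
Step 3: 1 + 0.2 * 7.1824 = 2.43648
Step 4: T0 = 220.9 * 2.43648 = 538.22 K

538.22


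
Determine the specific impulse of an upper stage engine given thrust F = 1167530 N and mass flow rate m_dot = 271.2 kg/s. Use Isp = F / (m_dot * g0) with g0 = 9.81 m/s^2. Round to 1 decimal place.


Step 1: m_dot * g0 = 271.2 * 9.81 = 2660.47
Step 2: Isp = 1167530 / 2660.47 = 438.8 s

438.8


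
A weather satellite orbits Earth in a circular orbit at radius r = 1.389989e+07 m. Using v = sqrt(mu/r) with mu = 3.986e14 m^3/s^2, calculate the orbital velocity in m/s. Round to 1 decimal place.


Step 1: mu / r = 3.986e14 / 1.389989e+07 = 28676485.929
Step 2: v = sqrt(28676485.929) = 5355.0 m/s

5355.0


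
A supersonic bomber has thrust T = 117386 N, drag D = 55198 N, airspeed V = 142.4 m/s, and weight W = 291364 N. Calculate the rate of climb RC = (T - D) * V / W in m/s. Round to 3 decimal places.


Step 1: Excess thrust = T - D = 117386 - 55198 = 62188 N
Step 2: Excess power = 62188 * 142.4 = 8855571.2 W
Step 3: RC = 8855571.2 / 291364 = 30.393 m/s

30.393
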